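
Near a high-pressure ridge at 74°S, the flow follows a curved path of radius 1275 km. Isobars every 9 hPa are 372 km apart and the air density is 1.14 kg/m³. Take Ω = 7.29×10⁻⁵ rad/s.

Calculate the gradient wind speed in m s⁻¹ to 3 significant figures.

16.7 m s⁻¹

Coriolis parameter at 74°S:
f = 2Ω sin φ = 2 × 7.29×10⁻⁵ × sin 74° = 1.40×10⁻⁴ s⁻¹
Pressure gradient: |∂P/∂n| = 900 Pa / 372000 m = 2.42×10⁻³ Pa/m
Geostrophic speed: V_g = |∂P/∂n|/(fρ) = 2.42×10⁻³/(1.40×10⁻⁴ × 1.14) = 15.1 m/s
Around a high, pressure-gradient force acts outward with centrifugal, so Coriolis balances both:
fV = (1/ρ)|∂P/∂n| + V²/R  →  V² − fR·V + fR·V_g = 0
With fR = 1.40×10⁻⁴ × 1275×10³ m = 179 m/s:
V = [fR − √((fR)² − 4 fR V_g)]/2 = [179 − √(179² − 4×179×15.1)]/2 = 16.7 m/s
Supergeostrophic (V > V_g = 15.1 m/s), as expected around a high.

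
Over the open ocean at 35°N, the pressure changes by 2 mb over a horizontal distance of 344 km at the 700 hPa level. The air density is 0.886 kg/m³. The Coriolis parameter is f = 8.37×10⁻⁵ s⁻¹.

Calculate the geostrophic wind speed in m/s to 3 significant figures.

Pressure gradient: |∂P/∂n| = 200 Pa / 344000 m = 5.81×10⁻⁴ Pa/m
Geostrophic balance (pressure-gradient force = Coriolis force):
V_g = (1/(fρ)) |∂P/∂n| = 5.81×10⁻⁴ / (8.37×10⁻⁵ × 0.886) = 7.84 m/s

7.84 m/s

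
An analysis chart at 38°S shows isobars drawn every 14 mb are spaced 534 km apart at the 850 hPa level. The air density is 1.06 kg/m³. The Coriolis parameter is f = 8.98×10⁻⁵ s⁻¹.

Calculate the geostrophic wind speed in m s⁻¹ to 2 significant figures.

28 m s⁻¹

Pressure gradient: |∂P/∂n| = 1400 Pa / 534000 m = 2.62×10⁻³ Pa/m
Geostrophic balance (pressure-gradient force = Coriolis force):
V_g = (1/(fρ)) |∂P/∂n| = 2.62×10⁻³ / (8.98×10⁻⁵ × 1.06) = 27.5 m/s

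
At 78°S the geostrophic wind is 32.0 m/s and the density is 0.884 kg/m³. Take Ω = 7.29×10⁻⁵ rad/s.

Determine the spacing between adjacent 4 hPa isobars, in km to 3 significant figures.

Coriolis parameter at 78°S:
f = 2Ω sin φ = 2 × 7.29×10⁻⁵ × sin 78° = 1.43×10⁻⁴ s⁻¹
Geostrophic balance rearranged: |∂P/∂n| = f ρ V_g
|∂P/∂n| = 1.43×10⁻⁴ × 0.884 × 32.0 = 4.03×10⁻³ Pa/m
Isobar spacing: Δn = ΔP/|∂P/∂n| = 400 Pa / 4.03×10⁻³ Pa/m = 99151 m ≈ 99.2 km

99.2 km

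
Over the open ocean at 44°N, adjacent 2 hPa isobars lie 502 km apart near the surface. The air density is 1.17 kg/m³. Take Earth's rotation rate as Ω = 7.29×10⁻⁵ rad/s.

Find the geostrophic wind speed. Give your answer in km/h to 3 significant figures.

12.1 km/h

Coriolis parameter at 44°N:
f = 2Ω sin φ = 2 × 7.29×10⁻⁵ × sin 44° = 1.01×10⁻⁴ s⁻¹
Pressure gradient: |∂P/∂n| = 200 Pa / 502000 m = 3.98×10⁻⁴ Pa/m
Geostrophic balance (pressure-gradient force = Coriolis force):
V_g = (1/(fρ)) |∂P/∂n| = 3.98×10⁻⁴ / (1.01×10⁻⁴ × 1.17) = 3.36 m/s
Converting: 3.36 m/s × 3.6 = 12.1 km/h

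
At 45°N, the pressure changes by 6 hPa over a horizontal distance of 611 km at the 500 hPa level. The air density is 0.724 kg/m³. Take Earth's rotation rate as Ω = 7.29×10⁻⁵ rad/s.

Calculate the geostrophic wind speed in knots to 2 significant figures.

Coriolis parameter at 45°N:
f = 2Ω sin φ = 2 × 7.29×10⁻⁵ × sin 45° = 1.03×10⁻⁴ s⁻¹
Pressure gradient: |∂P/∂n| = 600 Pa / 611000 m = 9.82×10⁻⁴ Pa/m
Geostrophic balance (pressure-gradient force = Coriolis force):
V_g = (1/(fρ)) |∂P/∂n| = 9.82×10⁻⁴ / (1.03×10⁻⁴ × 0.724) = 13.2 m/s
Converting: 13.2 m/s × 1.944 = 26 knots

26 knots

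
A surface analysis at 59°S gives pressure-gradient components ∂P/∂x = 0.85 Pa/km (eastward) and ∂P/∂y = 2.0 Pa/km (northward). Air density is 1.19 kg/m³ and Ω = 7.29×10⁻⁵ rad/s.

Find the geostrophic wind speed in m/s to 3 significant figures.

14.6 m/s

Coriolis parameter at 59°S:
f = 2Ω sin φ = 2 × 7.29×10⁻⁵ × sin 59° = 1.25×10⁻⁴ s⁻¹
In the Southern Hemisphere f is negative: f = −1.25×10⁻⁴ s⁻¹.
Component geostrophic relations (x east, y north):
u_g = −(1/(fρ)) ∂P/∂y,  v_g = (1/(fρ)) ∂P/∂x
u_g = −(2.0×10⁻³)/(−1.25×10⁻⁴ × 1.19) = 13.4 m/s;  v_g = (0.85×10⁻³)/(−1.25×10⁻⁴ × 1.19) = −5.72 m/s
|V_g| = √(u_g² + v_g²) = 14.6 m/s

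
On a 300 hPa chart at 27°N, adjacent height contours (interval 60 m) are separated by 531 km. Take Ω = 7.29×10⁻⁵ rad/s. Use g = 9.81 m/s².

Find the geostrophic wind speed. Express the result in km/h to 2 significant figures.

60 km/h

Coriolis parameter at 27°N:
f = 2Ω sin φ = 2 × 7.29×10⁻⁵ × sin 27° = 6.62×10⁻⁵ s⁻¹
Height gradient: |∂Z/∂n| = 60 m / 531000 m = 1.13×10⁻⁴
On a pressure surface, geostrophic balance gives V_g = (g/f)|∂Z/∂n|:
V_g = 9.81 × 1.13×10⁻⁴ / 6.62×10⁻⁵ = 16.7 m/s
Converting: 16.7 m/s × 3.6 = 60 km/h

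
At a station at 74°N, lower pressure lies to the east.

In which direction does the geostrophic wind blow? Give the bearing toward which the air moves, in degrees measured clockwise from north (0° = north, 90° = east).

180°

The pressure-gradient force points toward the east (bearing 090°).
Geostrophic balance: in the Northern Hemisphere the Coriolis force deflects motion to the right, so the geostrophic wind blows 90° to the right of the pressure-gradient force (low pressure on the left).
Rotating 090° by 90° clockwise gives 180° — the wind blows toward the south.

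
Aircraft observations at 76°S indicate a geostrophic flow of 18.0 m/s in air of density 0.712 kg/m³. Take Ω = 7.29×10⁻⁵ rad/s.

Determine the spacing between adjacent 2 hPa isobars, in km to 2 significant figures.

110 km

Coriolis parameter at 76°S:
f = 2Ω sin φ = 2 × 7.29×10⁻⁵ × sin 76° = 1.41×10⁻⁴ s⁻¹
Geostrophic balance rearranged: |∂P/∂n| = f ρ V_g
|∂P/∂n| = 1.41×10⁻⁴ × 0.712 × 18.0 = 1.81×10⁻³ Pa/m
Isobar spacing: Δn = ΔP/|∂P/∂n| = 200 Pa / 1.81×10⁻³ Pa/m = 110310 m ≈ 110 km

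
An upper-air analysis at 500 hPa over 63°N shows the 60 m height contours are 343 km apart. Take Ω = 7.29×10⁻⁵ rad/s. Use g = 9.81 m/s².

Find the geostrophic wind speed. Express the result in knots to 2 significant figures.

26 knots

Coriolis parameter at 63°N:
f = 2Ω sin φ = 2 × 7.29×10⁻⁵ × sin 63° = 1.30×10⁻⁴ s⁻¹
Height gradient: |∂Z/∂n| = 60 m / 343000 m = 1.75×10⁻⁴
On a pressure surface, geostrophic balance gives V_g = (g/f)|∂Z/∂n|:
V_g = 9.81 × 1.75×10⁻⁴ / 1.30×10⁻⁴ = 13.2 m/s
Converting: 13.2 m/s × 1.944 = 26 knots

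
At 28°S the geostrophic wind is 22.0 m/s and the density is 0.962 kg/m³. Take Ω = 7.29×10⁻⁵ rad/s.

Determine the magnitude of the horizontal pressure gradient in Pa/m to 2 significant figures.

1.4×10⁻³ Pa/m

Coriolis parameter at 28°S:
f = 2Ω sin φ = 2 × 7.29×10⁻⁵ × sin 28° = 6.84×10⁻⁵ s⁻¹
Geostrophic balance rearranged: |∂P/∂n| = f ρ V_g
|∂P/∂n| = 6.84×10⁻⁵ × 0.962 × 22.0 = 1.45×10⁻³ Pa/m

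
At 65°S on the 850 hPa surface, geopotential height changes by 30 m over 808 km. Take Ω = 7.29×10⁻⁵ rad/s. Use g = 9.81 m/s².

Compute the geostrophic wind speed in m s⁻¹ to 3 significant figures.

2.76 m s⁻¹

Coriolis parameter at 65°S:
f = 2Ω sin φ = 2 × 7.29×10⁻⁵ × sin 65° = 1.32×10⁻⁴ s⁻¹
Height gradient: |∂Z/∂n| = 30 m / 808000 m = 3.71×10⁻⁵
On a pressure surface, geostrophic balance gives V_g = (g/f)|∂Z/∂n|:
V_g = 9.81 × 3.71×10⁻⁵ / 1.32×10⁻⁴ = 2.76 m/s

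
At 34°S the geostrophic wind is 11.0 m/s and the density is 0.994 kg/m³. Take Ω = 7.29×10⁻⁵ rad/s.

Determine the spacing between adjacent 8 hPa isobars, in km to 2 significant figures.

900 km

Coriolis parameter at 34°S:
f = 2Ω sin φ = 2 × 7.29×10⁻⁵ × sin 34° = 8.15×10⁻⁵ s⁻¹
Geostrophic balance rearranged: |∂P/∂n| = f ρ V_g
|∂P/∂n| = 8.15×10⁻⁵ × 0.994 × 11.0 = 8.91×10⁻⁴ Pa/m
Isobar spacing: Δn = ΔP/|∂P/∂n| = 800 Pa / 8.91×10⁻⁴ Pa/m = 897412 m ≈ 900 km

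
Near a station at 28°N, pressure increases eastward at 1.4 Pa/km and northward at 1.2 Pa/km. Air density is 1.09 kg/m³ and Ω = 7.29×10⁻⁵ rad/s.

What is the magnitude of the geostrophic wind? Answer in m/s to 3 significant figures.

24.7 m/s

Coriolis parameter at 28°N:
f = 2Ω sin φ = 2 × 7.29×10⁻⁵ × sin 28° = 6.84×10⁻⁵ s⁻¹
Component geostrophic relations (x east, y north):
u_g = −(1/(fρ)) ∂P/∂y,  v_g = (1/(fρ)) ∂P/∂x
u_g = −(1.2×10⁻³)/(6.84×10⁻⁵ × 1.09) = −16.1 m/s;  v_g = (1.4×10⁻³)/(6.84×10⁻⁵ × 1.09) = 18.8 m/s
|V_g| = √(u_g² + v_g²) = 24.7 m/s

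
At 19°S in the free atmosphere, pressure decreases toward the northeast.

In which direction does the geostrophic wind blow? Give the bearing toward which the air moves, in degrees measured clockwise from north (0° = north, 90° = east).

315°

The pressure-gradient force points toward the northeast (bearing 045°).
Geostrophic balance: in the Southern Hemisphere the Coriolis force deflects motion to the left, so the geostrophic wind blows 90° to the left of the pressure-gradient force (low pressure on the right).
Rotating 045° by 90° counterclockwise gives 315° — the wind blows toward the northwest.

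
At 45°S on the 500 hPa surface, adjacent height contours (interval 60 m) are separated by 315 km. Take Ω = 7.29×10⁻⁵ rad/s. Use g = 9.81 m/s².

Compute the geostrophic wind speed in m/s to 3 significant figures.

18.1 m/s

Coriolis parameter at 45°S:
f = 2Ω sin φ = 2 × 7.29×10⁻⁵ × sin 45° = 1.03×10⁻⁴ s⁻¹
Height gradient: |∂Z/∂n| = 60 m / 315000 m = 1.90×10⁻⁴
On a pressure surface, geostrophic balance gives V_g = (g/f)|∂Z/∂n|:
V_g = 9.81 × 1.90×10⁻⁴ / 1.03×10⁻⁴ = 18.1 m/s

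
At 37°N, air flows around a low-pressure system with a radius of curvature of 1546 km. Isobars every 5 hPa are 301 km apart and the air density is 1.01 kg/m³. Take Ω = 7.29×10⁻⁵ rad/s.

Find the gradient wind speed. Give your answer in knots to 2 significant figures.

Coriolis parameter at 37°N:
f = 2Ω sin φ = 2 × 7.29×10⁻⁵ × sin 37° = 8.77×10⁻⁵ s⁻¹
Pressure gradient: |∂P/∂n| = 500 Pa / 301000 m = 1.66×10⁻³ Pa/m
Geostrophic speed: V_g = |∂P/∂n|/(fρ) = 1.66×10⁻³/(8.77×10⁻⁵ × 1.01) = 18.7 m/s
Around a low, centrifugal force acts outward with Coriolis, so pressure-gradient force balances both:
(1/ρ)|∂P/∂n| = fV + V²/R  →  V² + fR·V − fR·V_g = 0
With fR = 8.77×10⁻⁵ × 1546×10³ m = 136 m/s:
V = [−fR + √((fR)² + 4 fR V_g)]/2 = [−136 + √(136² + 4×136×18.7)]/2 = 16.7 m/s
Subgeostrophic (V < V_g = 18.7 m/s), as expected around a low.
Converting: 16.7 m/s × 1.944 = 32 knots

32 knots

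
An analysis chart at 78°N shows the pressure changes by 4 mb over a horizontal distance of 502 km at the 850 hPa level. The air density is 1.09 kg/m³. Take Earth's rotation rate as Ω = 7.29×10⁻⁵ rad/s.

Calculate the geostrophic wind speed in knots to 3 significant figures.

9.96 knots

Coriolis parameter at 78°N:
f = 2Ω sin φ = 2 × 7.29×10⁻⁵ × sin 78° = 1.43×10⁻⁴ s⁻¹
Pressure gradient: |∂P/∂n| = 400 Pa / 502000 m = 7.97×10⁻⁴ Pa/m
Geostrophic balance (pressure-gradient force = Coriolis force):
V_g = (1/(fρ)) |∂P/∂n| = 7.97×10⁻⁴ / (1.43×10⁻⁴ × 1.09) = 5.13 m/s
Converting: 5.13 m/s × 1.944 = 9.96 knots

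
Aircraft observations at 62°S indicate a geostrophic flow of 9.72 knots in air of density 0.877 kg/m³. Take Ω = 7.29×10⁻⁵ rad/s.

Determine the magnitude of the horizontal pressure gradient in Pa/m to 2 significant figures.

Coriolis parameter at 62°S:
f = 2Ω sin φ = 2 × 7.29×10⁻⁵ × sin 62° = 1.29×10⁻⁴ s⁻¹
Wind speed in SI: 9.72 knots = 5.00 m/s
Geostrophic balance rearranged: |∂P/∂n| = f ρ V_g
|∂P/∂n| = 1.29×10⁻⁴ × 0.877 × 5.00 = 5.65×10⁻⁴ Pa/m

5.6×10⁻⁴ Pa/m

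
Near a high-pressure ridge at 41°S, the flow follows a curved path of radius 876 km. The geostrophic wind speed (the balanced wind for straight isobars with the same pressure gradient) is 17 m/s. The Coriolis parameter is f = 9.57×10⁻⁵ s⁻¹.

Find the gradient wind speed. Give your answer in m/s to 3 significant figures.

Around a high, pressure-gradient force acts outward with centrifugal, so Coriolis balances both:
fV = (1/ρ)|∂P/∂n| + V²/R  →  V² − fR·V + fR·V_g = 0
With fR = 9.57×10⁻⁵ × 876×10³ m = 83.8 m/s:
V = [fR − √((fR)² − 4 fR V_g)]/2 = [83.8 − √(83.8² − 4×83.8×17)]/2 = 23.7 m/s
Supergeostrophic (V > V_g = 17 m/s), as expected around a high.

23.7 m/s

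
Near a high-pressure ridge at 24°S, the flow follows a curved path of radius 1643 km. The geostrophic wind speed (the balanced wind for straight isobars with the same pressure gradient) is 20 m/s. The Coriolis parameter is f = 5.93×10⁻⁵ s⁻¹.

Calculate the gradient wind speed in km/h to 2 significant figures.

100 km/h

Around a high, pressure-gradient force acts outward with centrifugal, so Coriolis balances both:
fV = (1/ρ)|∂P/∂n| + V²/R  →  V² − fR·V + fR·V_g = 0
With fR = 5.93×10⁻⁵ × 1643×10³ m = 97.4 m/s:
V = [fR − √((fR)² − 4 fR V_g)]/2 = [97.4 − √(97.4² − 4×97.4×20)]/2 = 28.1 m/s
Supergeostrophic (V > V_g = 20 m/s), as expected around a high.
Converting: 28.1 m/s × 3.6 = 100 km/h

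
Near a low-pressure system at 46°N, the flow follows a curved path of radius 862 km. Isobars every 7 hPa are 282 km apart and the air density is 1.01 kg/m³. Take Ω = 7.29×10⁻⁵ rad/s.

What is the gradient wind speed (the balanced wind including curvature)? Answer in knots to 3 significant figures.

Coriolis parameter at 46°N:
f = 2Ω sin φ = 2 × 7.29×10⁻⁵ × sin 46° = 1.05×10⁻⁴ s⁻¹
Pressure gradient: |∂P/∂n| = 700 Pa / 282000 m = 2.48×10⁻³ Pa/m
Geostrophic speed: V_g = |∂P/∂n|/(fρ) = 2.48×10⁻³/(1.05×10⁻⁴ × 1.01) = 23.4 m/s
Around a low, centrifugal force acts outward with Coriolis, so pressure-gradient force balances both:
(1/ρ)|∂P/∂n| = fV + V²/R  →  V² + fR·V − fR·V_g = 0
With fR = 1.05×10⁻⁴ × 862×10³ m = 90.4 m/s:
V = [−fR + √((fR)² + 4 fR V_g)]/2 = [−90.4 + √(90.4² + 4×90.4×23.4)]/2 = 19.3 m/s
Subgeostrophic (V < V_g = 23.4 m/s), as expected around a low.
Converting: 19.3 m/s × 1.944 = 37.5 knots

37.5 knots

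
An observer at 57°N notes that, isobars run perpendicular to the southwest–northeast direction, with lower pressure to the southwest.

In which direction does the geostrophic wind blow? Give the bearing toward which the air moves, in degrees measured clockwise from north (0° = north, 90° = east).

The pressure-gradient force points toward the southwest (bearing 225°).
Geostrophic balance: in the Northern Hemisphere the Coriolis force deflects motion to the right, so the geostrophic wind blows 90° to the right of the pressure-gradient force (low pressure on the left).
Rotating 225° by 90° clockwise gives 315° — the wind blows toward the northwest.

315°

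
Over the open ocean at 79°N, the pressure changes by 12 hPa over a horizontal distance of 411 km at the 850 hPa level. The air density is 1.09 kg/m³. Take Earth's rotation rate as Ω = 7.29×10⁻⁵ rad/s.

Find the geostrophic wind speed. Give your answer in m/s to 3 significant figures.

Coriolis parameter at 79°N:
f = 2Ω sin φ = 2 × 7.29×10⁻⁵ × sin 79° = 1.43×10⁻⁴ s⁻¹
Pressure gradient: |∂P/∂n| = 1200 Pa / 411000 m = 2.92×10⁻³ Pa/m
Geostrophic balance (pressure-gradient force = Coriolis force):
V_g = (1/(fρ)) |∂P/∂n| = 2.92×10⁻³ / (1.43×10⁻⁴ × 1.09) = 18.7 m/s

18.7 m/s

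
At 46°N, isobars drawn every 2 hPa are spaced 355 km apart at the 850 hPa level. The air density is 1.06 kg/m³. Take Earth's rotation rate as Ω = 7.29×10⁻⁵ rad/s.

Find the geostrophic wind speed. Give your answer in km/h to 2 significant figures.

Coriolis parameter at 46°N:
f = 2Ω sin φ = 2 × 7.29×10⁻⁵ × sin 46° = 1.05×10⁻⁴ s⁻¹
Pressure gradient: |∂P/∂n| = 200 Pa / 355000 m = 5.63×10⁻⁴ Pa/m
Geostrophic balance (pressure-gradient force = Coriolis force):
V_g = (1/(fρ)) |∂P/∂n| = 5.63×10⁻⁴ / (1.05×10⁻⁴ × 1.06) = 5.07 m/s
Converting: 5.07 m/s × 3.6 = 18 km/h

18 km/h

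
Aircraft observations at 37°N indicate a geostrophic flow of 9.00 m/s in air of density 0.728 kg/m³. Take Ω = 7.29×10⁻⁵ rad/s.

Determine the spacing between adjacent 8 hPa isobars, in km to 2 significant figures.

Coriolis parameter at 37°N:
f = 2Ω sin φ = 2 × 7.29×10⁻⁵ × sin 37° = 8.77×10⁻⁵ s⁻¹
Geostrophic balance rearranged: |∂P/∂n| = f ρ V_g
|∂P/∂n| = 8.77×10⁻⁵ × 0.728 × 9.00 = 5.75×10⁻⁴ Pa/m
Isobar spacing: Δn = ΔP/|∂P/∂n| = 800 Pa / 5.75×10⁻⁴ Pa/m = 1391540 m ≈ 1400 km

1400 km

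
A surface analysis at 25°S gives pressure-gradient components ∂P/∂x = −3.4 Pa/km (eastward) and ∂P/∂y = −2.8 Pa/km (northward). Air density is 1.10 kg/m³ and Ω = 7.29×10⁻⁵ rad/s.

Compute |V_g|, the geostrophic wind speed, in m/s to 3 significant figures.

65.0 m/s

Coriolis parameter at 25°S:
f = 2Ω sin φ = 2 × 7.29×10⁻⁵ × sin 25° = 6.16×10⁻⁵ s⁻¹
In the Southern Hemisphere f is negative: f = −6.16×10⁻⁵ s⁻¹.
Component geostrophic relations (x east, y north):
u_g = −(1/(fρ)) ∂P/∂y,  v_g = (1/(fρ)) ∂P/∂x
u_g = −(−2.8×10⁻³)/(−6.16×10⁻⁵ × 1.10) = −41.3 m/s;  v_g = (−3.4×10⁻³)/(−6.16×10⁻⁵ × 1.10) = 50.2 m/s
|V_g| = √(u_g² + v_g²) = 65.0 m/s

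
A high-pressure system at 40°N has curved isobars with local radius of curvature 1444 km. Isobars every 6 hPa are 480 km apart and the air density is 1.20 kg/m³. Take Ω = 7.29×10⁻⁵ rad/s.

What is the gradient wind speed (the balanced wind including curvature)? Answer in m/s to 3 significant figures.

12.2 m/s

Coriolis parameter at 40°N:
f = 2Ω sin φ = 2 × 7.29×10⁻⁵ × sin 40° = 9.37×10⁻⁵ s⁻¹
Pressure gradient: |∂P/∂n| = 600 Pa / 480000 m = 1.25×10⁻³ Pa/m
Geostrophic speed: V_g = |∂P/∂n|/(fρ) = 1.25×10⁻³/(9.37×10⁻⁵ × 1.20) = 11.1 m/s
Around a high, pressure-gradient force acts outward with centrifugal, so Coriolis balances both:
fV = (1/ρ)|∂P/∂n| + V²/R  →  V² − fR·V + fR·V_g = 0
With fR = 9.37×10⁻⁵ × 1444×10³ m = 135 m/s:
V = [fR − √((fR)² − 4 fR V_g)]/2 = [135 − √(135² − 4×135×11.1)]/2 = 12.2 m/s
Supergeostrophic (V > V_g = 11.1 m/s), as expected around a high.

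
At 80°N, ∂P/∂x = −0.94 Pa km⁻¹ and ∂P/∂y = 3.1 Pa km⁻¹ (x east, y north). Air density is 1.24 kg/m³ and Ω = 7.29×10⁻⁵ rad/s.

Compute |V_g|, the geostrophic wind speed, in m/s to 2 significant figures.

18 m/s

Coriolis parameter at 80°N:
f = 2Ω sin φ = 2 × 7.29×10⁻⁵ × sin 80° = 1.44×10⁻⁴ s⁻¹
Component geostrophic relations (x east, y north):
u_g = −(1/(fρ)) ∂P/∂y,  v_g = (1/(fρ)) ∂P/∂x
u_g = −(3.1×10⁻³)/(1.44×10⁻⁴ × 1.24) = −17.4 m/s;  v_g = (−0.94×10⁻³)/(1.44×10⁻⁴ × 1.24) = −5.28 m/s
|V_g| = √(u_g² + v_g²) = 18.2 m/s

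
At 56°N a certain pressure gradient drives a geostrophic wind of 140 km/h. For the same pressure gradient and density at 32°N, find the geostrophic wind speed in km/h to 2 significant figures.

220 km/h

With the same pressure gradient and density, V_g ∝ 1/f ∝ 1/sin φ.
V₂ = V₁ · sin φ₁ / sin φ₂ = 140 × sin 56° / sin 32°
V₂ = 140 × 0.8290/0.5299 = 220 km/h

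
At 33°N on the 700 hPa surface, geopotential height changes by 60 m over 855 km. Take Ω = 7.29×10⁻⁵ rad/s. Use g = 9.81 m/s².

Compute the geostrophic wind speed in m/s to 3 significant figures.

Coriolis parameter at 33°N:
f = 2Ω sin φ = 2 × 7.29×10⁻⁵ × sin 33° = 7.94×10⁻⁵ s⁻¹
Height gradient: |∂Z/∂n| = 60 m / 855000 m = 7.02×10⁻⁵
On a pressure surface, geostrophic balance gives V_g = (g/f)|∂Z/∂n|:
V_g = 9.81 × 7.02×10⁻⁵ / 7.94×10⁻⁵ = 8.67 m/s

8.67 m/s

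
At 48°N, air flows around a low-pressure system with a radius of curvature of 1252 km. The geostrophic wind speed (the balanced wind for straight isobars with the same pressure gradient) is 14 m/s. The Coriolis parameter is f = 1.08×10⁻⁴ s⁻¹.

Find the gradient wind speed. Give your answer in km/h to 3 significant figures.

46.0 km/h

Around a low, centrifugal force acts outward with Coriolis, so pressure-gradient force balances both:
(1/ρ)|∂P/∂n| = fV + V²/R  →  V² + fR·V − fR·V_g = 0
With fR = 1.08×10⁻⁴ × 1252×10³ m = 135 m/s:
V = [−fR + √((fR)² + 4 fR V_g)]/2 = [−135 + √(135² + 4×135×14)]/2 = 12.8 m/s
Subgeostrophic (V < V_g = 14 m/s), as expected around a low.
Converting: 12.8 m/s × 3.6 = 46.0 km/h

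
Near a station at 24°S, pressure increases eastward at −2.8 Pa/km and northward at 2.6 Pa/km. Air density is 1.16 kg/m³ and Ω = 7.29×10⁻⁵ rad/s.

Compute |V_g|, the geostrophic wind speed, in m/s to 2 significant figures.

56 m/s

Coriolis parameter at 24°S:
f = 2Ω sin φ = 2 × 7.29×10⁻⁵ × sin 24° = 5.93×10⁻⁵ s⁻¹
In the Southern Hemisphere f is negative: f = −5.93×10⁻⁵ s⁻¹.
Component geostrophic relations (x east, y north):
u_g = −(1/(fρ)) ∂P/∂y,  v_g = (1/(fρ)) ∂P/∂x
u_g = −(2.6×10⁻³)/(−5.93×10⁻⁵ × 1.16) = 37.8 m/s;  v_g = (−2.8×10⁻³)/(−5.93×10⁻⁵ × 1.16) = 40.7 m/s
|V_g| = √(u_g² + v_g²) = 55.5 m/s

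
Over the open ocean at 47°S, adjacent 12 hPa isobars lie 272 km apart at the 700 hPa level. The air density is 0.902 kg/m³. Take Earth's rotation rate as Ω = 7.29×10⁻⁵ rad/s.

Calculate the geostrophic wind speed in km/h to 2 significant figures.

Coriolis parameter at 47°S:
f = 2Ω sin φ = 2 × 7.29×10⁻⁵ × sin 47° = 1.07×10⁻⁴ s⁻¹
Pressure gradient: |∂P/∂n| = 1200 Pa / 272000 m = 4.41×10⁻³ Pa/m
Geostrophic balance (pressure-gradient force = Coriolis force):
V_g = (1/(fρ)) |∂P/∂n| = 4.41×10⁻³ / (1.07×10⁻⁴ × 0.902) = 45.9 m/s
Converting: 45.9 m/s × 3.6 = 170 km/h

170 km/h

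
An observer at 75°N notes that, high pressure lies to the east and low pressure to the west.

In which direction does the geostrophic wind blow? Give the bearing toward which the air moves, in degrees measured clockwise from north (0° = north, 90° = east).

The pressure-gradient force points toward the west (bearing 270°).
Geostrophic balance: in the Northern Hemisphere the Coriolis force deflects motion to the right, so the geostrophic wind blows 90° to the right of the pressure-gradient force (low pressure on the left).
Rotating 270° by 90° clockwise gives 000° — the wind blows toward the north.

000°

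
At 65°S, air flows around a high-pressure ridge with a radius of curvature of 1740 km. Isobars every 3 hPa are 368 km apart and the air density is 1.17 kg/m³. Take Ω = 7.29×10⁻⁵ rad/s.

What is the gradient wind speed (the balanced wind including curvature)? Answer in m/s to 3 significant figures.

Coriolis parameter at 65°S:
f = 2Ω sin φ = 2 × 7.29×10⁻⁵ × sin 65° = 1.32×10⁻⁴ s⁻¹
Pressure gradient: |∂P/∂n| = 300 Pa / 368000 m = 8.15×10⁻⁴ Pa/m
Geostrophic speed: V_g = |∂P/∂n|/(fρ) = 8.15×10⁻⁴/(1.32×10⁻⁴ × 1.17) = 5.27 m/s
Around a high, pressure-gradient force acts outward with centrifugal, so Coriolis balances both:
fV = (1/ρ)|∂P/∂n| + V²/R  →  V² − fR·V + fR·V_g = 0
With fR = 1.32×10⁻⁴ × 1740×10³ m = 230 m/s:
V = [fR − √((fR)² − 4 fR V_g)]/2 = [230 − √(230² − 4×230×5.27)]/2 = 5.4 m/s
Supergeostrophic (V > V_g = 5.27 m/s), as expected around a high.

5.40 m/s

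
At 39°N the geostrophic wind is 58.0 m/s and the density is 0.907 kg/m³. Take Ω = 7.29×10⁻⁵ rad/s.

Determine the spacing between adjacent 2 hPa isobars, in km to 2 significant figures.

Coriolis parameter at 39°N:
f = 2Ω sin φ = 2 × 7.29×10⁻⁵ × sin 39° = 9.18×10⁻⁵ s⁻¹
Geostrophic balance rearranged: |∂P/∂n| = f ρ V_g
|∂P/∂n| = 9.18×10⁻⁵ × 0.907 × 58.0 = 4.83×10⁻³ Pa/m
Isobar spacing: Δn = ΔP/|∂P/∂n| = 200 Pa / 4.83×10⁻³ Pa/m = 41435 m ≈ 41 km

41 km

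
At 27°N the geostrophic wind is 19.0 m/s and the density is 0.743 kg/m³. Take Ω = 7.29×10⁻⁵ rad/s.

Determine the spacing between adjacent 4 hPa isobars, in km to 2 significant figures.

Coriolis parameter at 27°N:
f = 2Ω sin φ = 2 × 7.29×10⁻⁵ × sin 27° = 6.62×10⁻⁵ s⁻¹
Geostrophic balance rearranged: |∂P/∂n| = f ρ V_g
|∂P/∂n| = 6.62×10⁻⁵ × 0.743 × 19.0 = 9.34×10⁻⁴ Pa/m
Isobar spacing: Δn = ΔP/|∂P/∂n| = 400 Pa / 9.34×10⁻⁴ Pa/m = 428069 m ≈ 430 km

430 km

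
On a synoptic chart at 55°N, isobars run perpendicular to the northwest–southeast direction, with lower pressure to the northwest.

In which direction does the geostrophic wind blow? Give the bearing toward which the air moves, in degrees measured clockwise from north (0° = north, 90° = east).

045°

The pressure-gradient force points toward the northwest (bearing 315°).
Geostrophic balance: in the Northern Hemisphere the Coriolis force deflects motion to the right, so the geostrophic wind blows 90° to the right of the pressure-gradient force (low pressure on the left).
Rotating 315° by 90° clockwise gives 045° — the wind blows toward the northeast.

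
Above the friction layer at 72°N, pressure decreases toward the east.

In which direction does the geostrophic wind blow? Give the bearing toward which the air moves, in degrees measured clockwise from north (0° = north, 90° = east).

180°

The pressure-gradient force points toward the east (bearing 090°).
Geostrophic balance: in the Northern Hemisphere the Coriolis force deflects motion to the right, so the geostrophic wind blows 90° to the right of the pressure-gradient force (low pressure on the left).
Rotating 090° by 90° clockwise gives 180° — the wind blows toward the south.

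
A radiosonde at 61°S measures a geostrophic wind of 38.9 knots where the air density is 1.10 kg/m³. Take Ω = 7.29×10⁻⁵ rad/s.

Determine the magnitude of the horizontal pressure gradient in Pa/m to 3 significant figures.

2.81×10⁻³ Pa/m

Coriolis parameter at 61°S:
f = 2Ω sin φ = 2 × 7.29×10⁻⁵ × sin 61° = 1.28×10⁻⁴ s⁻¹
Wind speed in SI: 38.9 knots = 20.0 m/s
Geostrophic balance rearranged: |∂P/∂n| = f ρ V_g
|∂P/∂n| = 1.28×10⁻⁴ × 1.10 × 20.0 = 2.81×10⁻³ Pa/m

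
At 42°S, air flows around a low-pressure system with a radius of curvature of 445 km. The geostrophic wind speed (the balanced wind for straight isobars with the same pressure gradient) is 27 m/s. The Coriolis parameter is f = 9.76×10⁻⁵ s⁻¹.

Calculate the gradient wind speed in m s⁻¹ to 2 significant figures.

19 m s⁻¹

Around a low, centrifugal force acts outward with Coriolis, so pressure-gradient force balances both:
(1/ρ)|∂P/∂n| = fV + V²/R  →  V² + fR·V − fR·V_g = 0
With fR = 9.76×10⁻⁵ × 445×10³ m = 43.4 m/s:
V = [−fR + √((fR)² + 4 fR V_g)]/2 = [−43.4 + √(43.4² + 4×43.4×27)]/2 = 18.8 m/s
Subgeostrophic (V < V_g = 27 m/s), as expected around a low.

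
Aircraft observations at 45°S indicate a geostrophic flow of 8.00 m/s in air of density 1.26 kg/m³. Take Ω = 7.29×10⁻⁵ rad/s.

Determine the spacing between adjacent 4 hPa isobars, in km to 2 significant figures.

Coriolis parameter at 45°S:
f = 2Ω sin φ = 2 × 7.29×10⁻⁵ × sin 45° = 1.03×10⁻⁴ s⁻¹
Geostrophic balance rearranged: |∂P/∂n| = f ρ V_g
|∂P/∂n| = 1.03×10⁻⁴ × 1.26 × 8.00 = 1.04×10⁻³ Pa/m
Isobar spacing: Δn = ΔP/|∂P/∂n| = 400 Pa / 1.04×10⁻³ Pa/m = 384908 m ≈ 380 km

380 km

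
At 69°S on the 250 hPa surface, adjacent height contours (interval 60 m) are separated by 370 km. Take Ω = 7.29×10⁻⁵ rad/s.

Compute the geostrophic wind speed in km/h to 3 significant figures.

Coriolis parameter at 69°S:
f = 2Ω sin φ = 2 × 7.29×10⁻⁵ × sin 69° = 1.36×10⁻⁴ s⁻¹
Height gradient: |∂Z/∂n| = 60 m / 370000 m = 1.62×10⁻⁴
On a pressure surface, geostrophic balance gives V_g = (g/f)|∂Z/∂n|:
V_g = 9.81 × 1.62×10⁻⁴ / 1.36×10⁻⁴ = 11.7 m/s
Converting: 11.7 m/s × 3.6 = 42.1 km/h

42.1 km/h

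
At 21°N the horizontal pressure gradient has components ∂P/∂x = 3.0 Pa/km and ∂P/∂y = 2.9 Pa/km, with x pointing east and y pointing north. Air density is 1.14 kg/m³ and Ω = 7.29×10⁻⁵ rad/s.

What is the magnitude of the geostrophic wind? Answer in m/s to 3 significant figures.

Coriolis parameter at 21°N:
f = 2Ω sin φ = 2 × 7.29×10⁻⁵ × sin 21° = 5.23×10⁻⁵ s⁻¹
Component geostrophic relations (x east, y north):
u_g = −(1/(fρ)) ∂P/∂y,  v_g = (1/(fρ)) ∂P/∂x
u_g = −(2.9×10⁻³)/(5.23×10⁻⁵ × 1.14) = −48.7 m/s;  v_g = (3.0×10⁻³)/(5.23×10⁻⁵ × 1.14) = 50.4 m/s
|V_g| = √(u_g² + v_g²) = 70.0 m/s

70.0 m/s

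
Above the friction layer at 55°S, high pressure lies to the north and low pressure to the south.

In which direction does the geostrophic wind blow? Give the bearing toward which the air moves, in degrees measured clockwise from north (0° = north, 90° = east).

The pressure-gradient force points toward the south (bearing 180°).
Geostrophic balance: in the Southern Hemisphere the Coriolis force deflects motion to the left, so the geostrophic wind blows 90° to the left of the pressure-gradient force (low pressure on the right).
Rotating 180° by 90° counterclockwise gives 090° — the wind blows toward the east.

090°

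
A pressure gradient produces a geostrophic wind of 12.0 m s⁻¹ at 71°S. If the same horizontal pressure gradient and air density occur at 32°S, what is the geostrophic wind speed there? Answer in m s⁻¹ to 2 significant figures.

With the same pressure gradient and density, V_g ∝ 1/f ∝ 1/sin φ.
V₂ = V₁ · sin φ₁ / sin φ₂ = 12.0 × sin 71° / sin 32°
V₂ = 12.0 × 0.9455/0.5299 = 21 m s⁻¹

21 m s⁻¹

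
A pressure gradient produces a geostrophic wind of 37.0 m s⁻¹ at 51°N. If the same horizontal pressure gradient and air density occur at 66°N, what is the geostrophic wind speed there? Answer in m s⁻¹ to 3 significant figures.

With the same pressure gradient and density, V_g ∝ 1/f ∝ 1/sin φ.
V₂ = V₁ · sin φ₁ / sin φ₂ = 37.0 × sin 51° / sin 66°
V₂ = 37.0 × 0.7771/0.9135 = 31.5 m s⁻¹

31.5 m s⁻¹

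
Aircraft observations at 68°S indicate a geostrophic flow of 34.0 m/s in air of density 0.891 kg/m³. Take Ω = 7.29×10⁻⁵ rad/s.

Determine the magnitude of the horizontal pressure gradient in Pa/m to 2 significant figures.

Coriolis parameter at 68°S:
f = 2Ω sin φ = 2 × 7.29×10⁻⁵ × sin 68° = 1.35×10⁻⁴ s⁻¹
Geostrophic balance rearranged: |∂P/∂n| = f ρ V_g
|∂P/∂n| = 1.35×10⁻⁴ × 0.891 × 34.0 = 4.10×10⁻³ Pa/m

4.1×10⁻³ Pa/m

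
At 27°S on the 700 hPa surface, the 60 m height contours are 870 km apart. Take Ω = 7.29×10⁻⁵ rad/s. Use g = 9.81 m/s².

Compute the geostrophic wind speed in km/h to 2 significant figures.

Coriolis parameter at 27°S:
f = 2Ω sin φ = 2 × 7.29×10⁻⁵ × sin 27° = 6.62×10⁻⁵ s⁻¹
Height gradient: |∂Z/∂n| = 60 m / 870000 m = 6.90×10⁻⁵
On a pressure surface, geostrophic balance gives V_g = (g/f)|∂Z/∂n|:
V_g = 9.81 × 6.90×10⁻⁵ / 6.62×10⁻⁵ = 10.2 m/s
Converting: 10.2 m/s × 3.6 = 37 km/h

37 km/h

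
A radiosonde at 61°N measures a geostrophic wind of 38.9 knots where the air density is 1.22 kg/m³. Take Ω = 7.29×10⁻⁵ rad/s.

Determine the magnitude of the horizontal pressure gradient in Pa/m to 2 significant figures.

3.1×10⁻³ Pa/m

Coriolis parameter at 61°N:
f = 2Ω sin φ = 2 × 7.29×10⁻⁵ × sin 61° = 1.28×10⁻⁴ s⁻¹
Wind speed in SI: 38.9 knots = 20.0 m/s
Geostrophic balance rearranged: |∂P/∂n| = f ρ V_g
|∂P/∂n| = 1.28×10⁻⁴ × 1.22 × 20.0 = 3.11×10⁻³ Pa/m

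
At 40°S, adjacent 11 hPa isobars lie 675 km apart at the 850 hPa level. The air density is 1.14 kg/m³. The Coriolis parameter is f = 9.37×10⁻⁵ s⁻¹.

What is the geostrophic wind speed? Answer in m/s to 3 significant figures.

15.3 m/s

Pressure gradient: |∂P/∂n| = 1100 Pa / 675000 m = 1.63×10⁻³ Pa/m
Geostrophic balance (pressure-gradient force = Coriolis force):
V_g = (1/(fρ)) |∂P/∂n| = 1.63×10⁻³ / (9.37×10⁻⁵ × 1.14) = 15.3 m/s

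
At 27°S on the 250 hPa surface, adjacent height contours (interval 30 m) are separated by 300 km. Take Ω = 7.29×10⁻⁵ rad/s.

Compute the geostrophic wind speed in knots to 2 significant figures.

Coriolis parameter at 27°S:
f = 2Ω sin φ = 2 × 7.29×10⁻⁵ × sin 27° = 6.62×10⁻⁵ s⁻¹
Height gradient: |∂Z/∂n| = 30 m / 300000 m = 1.00×10⁻⁴
On a pressure surface, geostrophic balance gives V_g = (g/f)|∂Z/∂n|:
V_g = 9.81 × 1.00×10⁻⁴ / 6.62×10⁻⁵ = 14.8 m/s
Converting: 14.8 m/s × 1.944 = 29 knots

29 knots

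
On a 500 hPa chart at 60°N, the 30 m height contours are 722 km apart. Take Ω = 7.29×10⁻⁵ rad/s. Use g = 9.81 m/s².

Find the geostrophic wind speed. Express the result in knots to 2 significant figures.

Coriolis parameter at 60°N:
f = 2Ω sin φ = 2 × 7.29×10⁻⁵ × sin 60° = 1.26×10⁻⁴ s⁻¹
Height gradient: |∂Z/∂n| = 30 m / 722000 m = 4.16×10⁻⁵
On a pressure surface, geostrophic balance gives V_g = (g/f)|∂Z/∂n|:
V_g = 9.81 × 4.16×10⁻⁵ / 1.26×10⁻⁴ = 3.23 m/s
Converting: 3.23 m/s × 1.944 = 6.3 knots

6.3 knots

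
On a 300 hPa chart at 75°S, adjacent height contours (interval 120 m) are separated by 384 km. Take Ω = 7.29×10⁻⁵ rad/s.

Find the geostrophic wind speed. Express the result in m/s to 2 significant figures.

Coriolis parameter at 75°S:
f = 2Ω sin φ = 2 × 7.29×10⁻⁵ × sin 75° = 1.41×10⁻⁴ s⁻¹
Height gradient: |∂Z/∂n| = 120 m / 384000 m = 3.12×10⁻⁴
On a pressure surface, geostrophic balance gives V_g = (g/f)|∂Z/∂n|:
V_g = 9.81 × 3.12×10⁻⁴ / 1.41×10⁻⁴ = 21.8 m/s

22 m/s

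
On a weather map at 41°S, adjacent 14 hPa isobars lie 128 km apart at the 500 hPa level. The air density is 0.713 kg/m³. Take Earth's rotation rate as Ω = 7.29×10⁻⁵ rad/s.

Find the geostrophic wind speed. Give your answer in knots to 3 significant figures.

Coriolis parameter at 41°S:
f = 2Ω sin φ = 2 × 7.29×10⁻⁵ × sin 41° = 9.57×10⁻⁵ s⁻¹
Pressure gradient: |∂P/∂n| = 1400 Pa / 128000 m = 1.09×10⁻² Pa/m
Geostrophic balance (pressure-gradient force = Coriolis force):
V_g = (1/(fρ)) |∂P/∂n| = 1.09×10⁻² / (9.57×10⁻⁵ × 0.713) = 160 m/s
Converting: 160 m/s × 1.944 = 312 knots

312 knots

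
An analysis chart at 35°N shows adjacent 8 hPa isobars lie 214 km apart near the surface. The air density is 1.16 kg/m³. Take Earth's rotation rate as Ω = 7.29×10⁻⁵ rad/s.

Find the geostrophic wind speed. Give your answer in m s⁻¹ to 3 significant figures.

Coriolis parameter at 35°N:
f = 2Ω sin φ = 2 × 7.29×10⁻⁵ × sin 35° = 8.36×10⁻⁵ s⁻¹
Pressure gradient: |∂P/∂n| = 800 Pa / 214000 m = 3.74×10⁻³ Pa/m
Geostrophic balance (pressure-gradient force = Coriolis force):
V_g = (1/(fρ)) |∂P/∂n| = 3.74×10⁻³ / (8.36×10⁻⁵ × 1.16) = 38.5 m/s

38.5 m s⁻¹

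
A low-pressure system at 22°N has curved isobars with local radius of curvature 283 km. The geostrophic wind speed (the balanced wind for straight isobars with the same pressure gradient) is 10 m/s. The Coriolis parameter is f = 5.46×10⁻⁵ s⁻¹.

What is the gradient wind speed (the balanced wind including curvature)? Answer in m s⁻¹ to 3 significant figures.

6.91 m s⁻¹

Around a low, centrifugal force acts outward with Coriolis, so pressure-gradient force balances both:
(1/ρ)|∂P/∂n| = fV + V²/R  →  V² + fR·V − fR·V_g = 0
With fR = 5.46×10⁻⁵ × 283×10³ m = 15.5 m/s:
V = [−fR + √((fR)² + 4 fR V_g)]/2 = [−15.5 + √(15.5² + 4×15.5×10)]/2 = 6.91 m/s
Subgeostrophic (V < V_g = 10 m/s), as expected around a low.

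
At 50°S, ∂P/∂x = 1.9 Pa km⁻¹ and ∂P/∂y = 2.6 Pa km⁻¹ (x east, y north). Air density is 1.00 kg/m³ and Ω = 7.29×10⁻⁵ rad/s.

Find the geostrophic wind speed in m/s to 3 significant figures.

Coriolis parameter at 50°S:
f = 2Ω sin φ = 2 × 7.29×10⁻⁵ × sin 50° = 1.12×10⁻⁴ s⁻¹
In the Southern Hemisphere f is negative: f = −1.12×10⁻⁴ s⁻¹.
Component geostrophic relations (x east, y north):
u_g = −(1/(fρ)) ∂P/∂y,  v_g = (1/(fρ)) ∂P/∂x
u_g = −(2.6×10⁻³)/(−1.12×10⁻⁴ × 1.00) = 23.3 m/s;  v_g = (1.9×10⁻³)/(−1.12×10⁻⁴ × 1.00) = −17.0 m/s
|V_g| = √(u_g² + v_g²) = 28.8 m/s

28.8 m/s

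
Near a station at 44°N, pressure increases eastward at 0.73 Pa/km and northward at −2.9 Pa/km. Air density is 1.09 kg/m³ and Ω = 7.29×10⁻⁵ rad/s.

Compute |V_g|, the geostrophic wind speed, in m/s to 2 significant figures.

27 m/s

Coriolis parameter at 44°N:
f = 2Ω sin φ = 2 × 7.29×10⁻⁵ × sin 44° = 1.01×10⁻⁴ s⁻¹
Component geostrophic relations (x east, y north):
u_g = −(1/(fρ)) ∂P/∂y,  v_g = (1/(fρ)) ∂P/∂x
u_g = −(−2.9×10⁻³)/(1.01×10⁻⁴ × 1.09) = 26.3 m/s;  v_g = (0.73×10⁻³)/(1.01×10⁻⁴ × 1.09) = 6.61 m/s
|V_g| = √(u_g² + v_g²) = 27.1 m/s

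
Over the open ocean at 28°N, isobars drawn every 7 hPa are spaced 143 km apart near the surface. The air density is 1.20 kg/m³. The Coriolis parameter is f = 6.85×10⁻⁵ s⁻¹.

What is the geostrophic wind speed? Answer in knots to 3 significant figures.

Pressure gradient: |∂P/∂n| = 700 Pa / 143000 m = 4.90×10⁻³ Pa/m
Geostrophic balance (pressure-gradient force = Coriolis force):
V_g = (1/(fρ)) |∂P/∂n| = 4.90×10⁻³ / (6.85×10⁻⁵ × 1.20) = 59.6 m/s
Converting: 59.6 m/s × 1.944 = 116 knots

116 knots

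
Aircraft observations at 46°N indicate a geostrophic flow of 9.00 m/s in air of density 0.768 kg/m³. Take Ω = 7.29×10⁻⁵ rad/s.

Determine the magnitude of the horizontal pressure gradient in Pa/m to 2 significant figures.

Coriolis parameter at 46°N:
f = 2Ω sin φ = 2 × 7.29×10⁻⁵ × sin 46° = 1.05×10⁻⁴ s⁻¹
Geostrophic balance rearranged: |∂P/∂n| = f ρ V_g
|∂P/∂n| = 1.05×10⁻⁴ × 0.768 × 9.00 = 7.25×10⁻⁴ Pa/m

7.2×10⁻⁴ Pa/m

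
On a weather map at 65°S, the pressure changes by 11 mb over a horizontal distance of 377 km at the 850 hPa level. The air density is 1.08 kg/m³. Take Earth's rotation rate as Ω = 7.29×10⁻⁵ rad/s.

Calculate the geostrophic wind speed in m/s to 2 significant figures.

20 m/s

Coriolis parameter at 65°S:
f = 2Ω sin φ = 2 × 7.29×10⁻⁵ × sin 65° = 1.32×10⁻⁴ s⁻¹
Pressure gradient: |∂P/∂n| = 1100 Pa / 377000 m = 2.92×10⁻³ Pa/m
Geostrophic balance (pressure-gradient force = Coriolis force):
V_g = (1/(fρ)) |∂P/∂n| = 2.92×10⁻³ / (1.32×10⁻⁴ × 1.08) = 20.4 m/s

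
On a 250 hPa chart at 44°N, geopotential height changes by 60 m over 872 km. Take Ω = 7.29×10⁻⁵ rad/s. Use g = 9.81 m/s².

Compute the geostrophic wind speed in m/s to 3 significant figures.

Coriolis parameter at 44°N:
f = 2Ω sin φ = 2 × 7.29×10⁻⁵ × sin 44° = 1.01×10⁻⁴ s⁻¹
Height gradient: |∂Z/∂n| = 60 m / 872000 m = 6.88×10⁻⁵
On a pressure surface, geostrophic balance gives V_g = (g/f)|∂Z/∂n|:
V_g = 9.81 × 6.88×10⁻⁵ / 1.01×10⁻⁴ = 6.66 m/s

6.66 m/s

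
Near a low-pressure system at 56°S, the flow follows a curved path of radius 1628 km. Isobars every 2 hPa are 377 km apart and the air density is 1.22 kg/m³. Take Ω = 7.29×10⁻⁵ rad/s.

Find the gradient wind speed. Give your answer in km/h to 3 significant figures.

12.7 km/h

Coriolis parameter at 56°S:
f = 2Ω sin φ = 2 × 7.29×10⁻⁵ × sin 56° = 1.21×10⁻⁴ s⁻¹
Pressure gradient: |∂P/∂n| = 200 Pa / 377000 m = 5.31×10⁻⁴ Pa/m
Geostrophic speed: V_g = |∂P/∂n|/(fρ) = 5.31×10⁻⁴/(1.21×10⁻⁴ × 1.22) = 3.60 m/s
Around a low, centrifugal force acts outward with Coriolis, so pressure-gradient force balances both:
(1/ρ)|∂P/∂n| = fV + V²/R  →  V² + fR·V − fR·V_g = 0
With fR = 1.21×10⁻⁴ × 1628×10³ m = 197 m/s:
V = [−fR + √((fR)² + 4 fR V_g)]/2 = [−197 + √(197² + 4×197×3.6)]/2 = 3.53 m/s
Subgeostrophic (V < V_g = 3.6 m/s), as expected around a low.
Converting: 3.53 m/s × 3.6 = 12.7 km/h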